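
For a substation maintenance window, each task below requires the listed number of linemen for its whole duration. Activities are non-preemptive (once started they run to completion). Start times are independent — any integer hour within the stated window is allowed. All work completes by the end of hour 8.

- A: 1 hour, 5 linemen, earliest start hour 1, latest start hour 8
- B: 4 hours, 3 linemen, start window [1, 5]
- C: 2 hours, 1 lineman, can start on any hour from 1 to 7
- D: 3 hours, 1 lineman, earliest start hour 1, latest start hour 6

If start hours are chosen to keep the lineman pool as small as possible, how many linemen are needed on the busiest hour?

Early-start (A@1, B@1, C@1, D@1) gives peak 10: h1:10  h2:5  h3:4  h4:3  h5:0  h6:0  h7:0  h8:0.
Shift B→2, C→2, D→2.
Schedule A@1, B@2, C@2, D@2: h1:5  h2:5  h3:5  h4:4  h5:3  h6:0  h7:0  h8:0 — peak 5.

5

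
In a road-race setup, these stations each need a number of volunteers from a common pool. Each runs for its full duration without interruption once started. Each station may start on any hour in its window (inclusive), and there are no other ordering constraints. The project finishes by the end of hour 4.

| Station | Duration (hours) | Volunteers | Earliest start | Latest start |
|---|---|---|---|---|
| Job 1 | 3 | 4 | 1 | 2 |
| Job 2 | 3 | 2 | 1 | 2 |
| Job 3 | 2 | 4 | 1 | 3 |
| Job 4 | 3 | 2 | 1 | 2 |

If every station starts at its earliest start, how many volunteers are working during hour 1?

At early start, hour 1 has: Job 1, Job 2, Job 3, Job 4.
Demand: 4 + 2 + 4 + 2 = 12.

12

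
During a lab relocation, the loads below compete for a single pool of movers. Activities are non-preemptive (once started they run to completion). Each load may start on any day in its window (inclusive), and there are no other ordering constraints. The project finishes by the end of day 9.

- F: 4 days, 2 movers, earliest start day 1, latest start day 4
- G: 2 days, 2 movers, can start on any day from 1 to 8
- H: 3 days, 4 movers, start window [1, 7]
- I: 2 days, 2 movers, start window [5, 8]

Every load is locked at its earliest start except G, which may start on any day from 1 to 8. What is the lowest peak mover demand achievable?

G@1: d1:8  d2:8  d3:6  d4:2  d5:2  d6:2  d7:0  d8:0  d9:0 → peak 8
G@2: d1:6  d2:8  d3:8  d4:2  d5:2  d6:2  d7:0  d8:0  d9:0 → peak 8
G@3: d1:6  d2:6  d3:8  d4:4  d5:2  d6:2  d7:0  d8:0  d9:0 → peak 8
G@4: d1:6  d2:6  d3:6  d4:4  d5:4  d6:2  d7:0  d8:0  d9:0 → peak 6
G@5: d1:6  d2:6  d3:6  d4:2  d5:4  d6:4  d7:0  d8:0  d9:0 → peak 6
G@6: d1:6  d2:6  d3:6  d4:2  d5:2  d6:4  d7:2  d8:0  d9:0 → peak 6
G@7: d1:6  d2:6  d3:6  d4:2  d5:2  d6:2  d7:2  d8:2  d9:0 → peak 6
G@8: d1:6  d2:6  d3:6  d4:2  d5:2  d6:2  d7:0  d8:2  d9:2 → peak 6
Best is G@4, peak 6.

6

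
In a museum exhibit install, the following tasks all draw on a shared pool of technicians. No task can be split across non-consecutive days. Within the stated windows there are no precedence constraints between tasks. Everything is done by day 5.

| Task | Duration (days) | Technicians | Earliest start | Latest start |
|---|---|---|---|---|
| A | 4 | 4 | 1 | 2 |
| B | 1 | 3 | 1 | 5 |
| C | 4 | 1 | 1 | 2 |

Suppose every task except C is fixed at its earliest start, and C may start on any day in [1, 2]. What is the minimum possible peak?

7

C@1: d1:8  d2:5  d3:5  d4:5  d5:0 → peak 8
C@2: d1:7  d2:5  d3:5  d4:5  d5:1 → peak 7
Best is C@2, peak 7.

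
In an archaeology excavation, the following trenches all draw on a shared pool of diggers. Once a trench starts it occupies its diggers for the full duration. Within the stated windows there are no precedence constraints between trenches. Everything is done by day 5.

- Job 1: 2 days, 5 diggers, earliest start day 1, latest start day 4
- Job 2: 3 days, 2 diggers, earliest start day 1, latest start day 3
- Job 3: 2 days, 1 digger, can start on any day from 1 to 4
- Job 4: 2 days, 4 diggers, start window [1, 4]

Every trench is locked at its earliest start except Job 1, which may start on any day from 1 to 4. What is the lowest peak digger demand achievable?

Job 1@1: d1:12  d2:12  d3:2  d4:0  d5:0 → peak 12
Job 1@2: d1:7  d2:12  d3:7  d4:0  d5:0 → peak 12
Job 1@3: d1:7  d2:7  d3:7  d4:5  d5:0 → peak 7
Job 1@4: d1:7  d2:7  d3:2  d4:5  d5:5 → peak 7
Best is Job 1@3, peak 7.

7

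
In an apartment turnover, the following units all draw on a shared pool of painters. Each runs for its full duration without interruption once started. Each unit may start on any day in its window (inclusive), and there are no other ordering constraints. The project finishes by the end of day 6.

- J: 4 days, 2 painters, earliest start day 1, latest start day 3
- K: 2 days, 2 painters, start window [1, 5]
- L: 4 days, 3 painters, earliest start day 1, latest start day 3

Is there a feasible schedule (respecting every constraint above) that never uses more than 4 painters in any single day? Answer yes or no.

The minimum achievable peak is 5; 4 < 5, so no feasible schedule stays within the cap.

no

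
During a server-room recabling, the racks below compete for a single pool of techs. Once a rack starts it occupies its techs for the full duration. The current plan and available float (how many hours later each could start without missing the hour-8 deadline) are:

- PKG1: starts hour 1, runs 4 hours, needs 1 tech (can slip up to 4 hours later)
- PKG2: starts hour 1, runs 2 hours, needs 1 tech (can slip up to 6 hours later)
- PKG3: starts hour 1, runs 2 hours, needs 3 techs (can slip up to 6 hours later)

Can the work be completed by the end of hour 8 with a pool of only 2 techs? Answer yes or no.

no

The minimum achievable peak is 3; 2 < 3, so no feasible schedule stays within the cap.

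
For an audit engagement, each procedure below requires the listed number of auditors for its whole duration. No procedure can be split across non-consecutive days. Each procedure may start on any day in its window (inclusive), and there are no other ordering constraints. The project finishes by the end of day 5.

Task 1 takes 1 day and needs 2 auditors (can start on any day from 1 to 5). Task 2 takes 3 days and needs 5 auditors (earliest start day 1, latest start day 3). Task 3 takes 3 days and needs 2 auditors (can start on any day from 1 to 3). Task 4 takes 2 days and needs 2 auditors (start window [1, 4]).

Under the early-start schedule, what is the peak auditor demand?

11

Early-start schedule: Task 1@1, Task 2@1, Task 3@1, Task 4@1.
Load per day: day 1: 11, day 2: 9, day 3: 7, day 4: 0, day 5: 0.
Peak is 11.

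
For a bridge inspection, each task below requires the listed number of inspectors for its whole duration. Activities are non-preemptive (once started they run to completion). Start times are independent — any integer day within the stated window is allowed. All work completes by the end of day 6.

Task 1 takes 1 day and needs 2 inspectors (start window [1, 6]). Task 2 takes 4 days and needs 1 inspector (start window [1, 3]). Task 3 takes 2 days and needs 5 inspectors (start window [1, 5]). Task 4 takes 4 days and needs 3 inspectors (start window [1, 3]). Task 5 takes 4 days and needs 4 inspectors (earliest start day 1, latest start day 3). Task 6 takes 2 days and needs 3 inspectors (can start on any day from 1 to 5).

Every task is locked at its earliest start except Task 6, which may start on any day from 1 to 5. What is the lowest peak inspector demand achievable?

Task 6@1: d1:18  d2:16  d3:8  d4:8  d5:0  d6:0 → peak 18
Task 6@2: d1:15  d2:16  d3:11  d4:8  d5:0  d6:0 → peak 16
Task 6@3: d1:15  d2:13  d3:11  d4:11  d5:0  d6:0 → peak 15
Task 6@4: d1:15  d2:13  d3:8  d4:11  d5:3  d6:0 → peak 15
Task 6@5: d1:15  d2:13  d3:8  d4:8  d5:3  d6:3 → peak 15
Best is Task 6@3, peak 15.

15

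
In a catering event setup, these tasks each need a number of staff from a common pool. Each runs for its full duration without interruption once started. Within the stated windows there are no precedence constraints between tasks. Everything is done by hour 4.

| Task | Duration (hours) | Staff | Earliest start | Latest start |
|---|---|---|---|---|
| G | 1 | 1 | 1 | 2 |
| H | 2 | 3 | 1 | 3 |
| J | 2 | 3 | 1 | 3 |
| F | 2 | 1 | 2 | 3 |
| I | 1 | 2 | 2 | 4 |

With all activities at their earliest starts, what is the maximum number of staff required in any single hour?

9

Early-start schedule: G@1, H@1, J@1, F@2, I@2.
Load per hour: hour 1: 7, hour 2: 9, hour 3: 1, hour 4: 0.
Peak is 9.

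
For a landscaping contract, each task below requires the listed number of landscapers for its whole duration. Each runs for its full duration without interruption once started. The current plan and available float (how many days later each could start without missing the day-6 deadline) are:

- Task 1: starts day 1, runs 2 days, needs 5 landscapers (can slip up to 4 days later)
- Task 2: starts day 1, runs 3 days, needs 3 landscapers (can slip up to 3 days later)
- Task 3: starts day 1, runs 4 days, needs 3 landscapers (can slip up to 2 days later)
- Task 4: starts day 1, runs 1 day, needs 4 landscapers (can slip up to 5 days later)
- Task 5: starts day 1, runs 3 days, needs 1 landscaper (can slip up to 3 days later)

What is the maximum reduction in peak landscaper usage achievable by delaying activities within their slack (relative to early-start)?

Early-start peak: d1:16  d2:12  d3:7  d4:3  d5:0  d6:0 ⇒ 16.
Leveled (Task 1@1, Task 2@3, Task 3@3, Task 4@6, Task 5@1): d1:6  d2:6  d3:7  d4:6  d5:6  d6:7 ⇒ 7.
Reduction 16 − 7 = 9.

9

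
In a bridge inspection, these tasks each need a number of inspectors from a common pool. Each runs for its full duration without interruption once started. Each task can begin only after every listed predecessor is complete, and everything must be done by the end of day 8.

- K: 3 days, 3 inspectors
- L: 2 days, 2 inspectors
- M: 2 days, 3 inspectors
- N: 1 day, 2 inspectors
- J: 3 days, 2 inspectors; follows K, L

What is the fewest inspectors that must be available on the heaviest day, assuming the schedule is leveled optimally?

Early-start (K@1, L@1, M@1, N@1, J@4) gives peak 10: d1:10  d2:8  d3:3  d4:2  d5:2  d6:2  d7:0  d8:0.
Shift M→4, N→3.
Schedule K@1, L@1, M@4, N@3, J@4: d1:5  d2:5  d3:5  d4:5  d5:5  d6:2  d7:0  d8:0 — peak 5.

5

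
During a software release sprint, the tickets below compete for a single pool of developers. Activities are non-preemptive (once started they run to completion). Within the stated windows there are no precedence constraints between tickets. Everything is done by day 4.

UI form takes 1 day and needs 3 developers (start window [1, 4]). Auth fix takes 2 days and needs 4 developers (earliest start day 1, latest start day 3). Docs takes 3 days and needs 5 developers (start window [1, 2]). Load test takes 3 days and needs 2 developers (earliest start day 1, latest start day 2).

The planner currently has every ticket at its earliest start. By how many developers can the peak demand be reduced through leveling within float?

Early-start peak: d1:14  d2:11  d3:7  d4:0 ⇒ 14.
Leveled (UI form@1, Auth fix@1, Docs@2, Load test@1): d1:9  d2:11  d3:7  d4:5 ⇒ 11.
Reduction 14 − 11 = 3.

3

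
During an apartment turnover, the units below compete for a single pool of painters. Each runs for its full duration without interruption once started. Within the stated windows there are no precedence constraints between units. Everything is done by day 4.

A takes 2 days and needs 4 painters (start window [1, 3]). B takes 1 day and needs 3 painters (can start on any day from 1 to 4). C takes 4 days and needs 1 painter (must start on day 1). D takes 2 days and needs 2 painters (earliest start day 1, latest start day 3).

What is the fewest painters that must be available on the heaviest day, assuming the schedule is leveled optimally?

Early-start (A@1, B@1, C@1, D@1) gives peak 10: d1:10  d2:7  d3:1  d4:1.
Shift B→3, D→3.
Schedule A@1, B@3, C@1, D@3: d1:5  d2:5  d3:6  d4:3 — peak 6.

6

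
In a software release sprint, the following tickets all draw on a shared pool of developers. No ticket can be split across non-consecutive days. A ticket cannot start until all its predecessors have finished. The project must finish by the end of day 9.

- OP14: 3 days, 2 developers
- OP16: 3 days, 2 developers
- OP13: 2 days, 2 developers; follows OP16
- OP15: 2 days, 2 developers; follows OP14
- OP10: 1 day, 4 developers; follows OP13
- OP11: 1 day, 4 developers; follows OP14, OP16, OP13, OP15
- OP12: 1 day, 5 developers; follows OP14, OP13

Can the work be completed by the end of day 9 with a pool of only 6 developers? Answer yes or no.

yes

Schedule OP14@1, OP16@1, OP13@4, OP15@4, OP10@6, OP11@7, OP12@8: d1:4  d2:4  d3:4  d4:4  d5:4  d6:4  d7:4  d8:5  d9:0 — peak 5 ≤ 6.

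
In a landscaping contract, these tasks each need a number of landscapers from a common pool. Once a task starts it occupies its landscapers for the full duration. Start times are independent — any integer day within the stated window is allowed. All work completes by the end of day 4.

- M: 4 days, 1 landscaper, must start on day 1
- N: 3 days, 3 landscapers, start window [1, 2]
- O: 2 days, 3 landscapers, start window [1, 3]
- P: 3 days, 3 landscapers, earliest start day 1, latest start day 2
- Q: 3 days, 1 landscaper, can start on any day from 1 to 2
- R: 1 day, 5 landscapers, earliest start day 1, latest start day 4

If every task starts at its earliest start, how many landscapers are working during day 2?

At early start, day 2 has: M, N, O, P, Q.
Demand: 1 + 3 + 3 + 3 + 1 = 11.

11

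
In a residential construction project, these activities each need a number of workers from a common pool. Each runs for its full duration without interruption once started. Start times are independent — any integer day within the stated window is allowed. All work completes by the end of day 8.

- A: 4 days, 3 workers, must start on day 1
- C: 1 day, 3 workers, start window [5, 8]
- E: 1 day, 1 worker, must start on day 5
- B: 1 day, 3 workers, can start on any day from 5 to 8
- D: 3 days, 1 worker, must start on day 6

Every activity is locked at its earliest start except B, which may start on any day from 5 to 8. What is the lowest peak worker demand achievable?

B@5: d1:3  d2:3  d3:3  d4:3  d5:7  d6:1  d7:1  d8:1 → peak 7
B@6: d1:3  d2:3  d3:3  d4:3  d5:4  d6:4  d7:1  d8:1 → peak 4
B@7: d1:3  d2:3  d3:3  d4:3  d5:4  d6:1  d7:4  d8:1 → peak 4
B@8: d1:3  d2:3  d3:3  d4:3  d5:4  d6:1  d7:1  d8:4 → peak 4
Best is B@6, peak 4.

4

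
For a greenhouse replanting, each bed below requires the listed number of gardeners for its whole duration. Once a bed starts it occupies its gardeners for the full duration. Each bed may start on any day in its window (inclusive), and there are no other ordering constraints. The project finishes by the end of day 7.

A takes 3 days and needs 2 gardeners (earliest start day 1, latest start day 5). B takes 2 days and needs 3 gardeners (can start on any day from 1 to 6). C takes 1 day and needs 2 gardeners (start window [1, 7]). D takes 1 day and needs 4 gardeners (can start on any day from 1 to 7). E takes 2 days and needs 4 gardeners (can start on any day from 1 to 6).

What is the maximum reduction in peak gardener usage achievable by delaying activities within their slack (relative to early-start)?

10

Early-start peak: d1:15  d2:9  d3:2  d4:0  d5:0  d6:0  d7:0 ⇒ 15.
Leveled (A@1, B@1, C@3, D@4, E@5): d1:5  d2:5  d3:4  d4:4  d5:4  d6:4  d7:0 ⇒ 5.
Reduction 15 − 5 = 10.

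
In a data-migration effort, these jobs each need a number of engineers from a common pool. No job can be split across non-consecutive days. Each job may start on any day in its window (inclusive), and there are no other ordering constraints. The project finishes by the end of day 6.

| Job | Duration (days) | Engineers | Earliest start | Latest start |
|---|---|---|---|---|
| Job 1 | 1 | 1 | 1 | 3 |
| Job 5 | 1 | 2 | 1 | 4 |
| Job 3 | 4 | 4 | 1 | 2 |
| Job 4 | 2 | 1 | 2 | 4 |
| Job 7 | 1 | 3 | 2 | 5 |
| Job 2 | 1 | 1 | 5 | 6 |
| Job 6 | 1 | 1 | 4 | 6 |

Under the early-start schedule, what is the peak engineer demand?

Early-start schedule: Job 1@1, Job 5@1, Job 3@1, Job 4@2, Job 7@2, Job 2@5, Job 6@4.
Load per day: day 1: 7, day 2: 8, day 3: 5, day 4: 5, day 5: 1, day 6: 0.
Peak is 8.

8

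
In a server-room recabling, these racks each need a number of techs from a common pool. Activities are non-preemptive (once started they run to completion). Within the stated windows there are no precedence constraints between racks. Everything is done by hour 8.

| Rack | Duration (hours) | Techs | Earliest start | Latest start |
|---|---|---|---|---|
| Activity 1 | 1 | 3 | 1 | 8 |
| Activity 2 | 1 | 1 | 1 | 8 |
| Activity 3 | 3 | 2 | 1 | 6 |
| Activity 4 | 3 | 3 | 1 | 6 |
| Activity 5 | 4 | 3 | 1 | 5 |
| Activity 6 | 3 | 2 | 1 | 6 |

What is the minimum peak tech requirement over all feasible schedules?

Early-start (Activity 1@1, Activity 2@1, Activity 3@1, Activity 4@1, Activity 5@1, Activity 6@1) gives peak 14: h1:14  h2:10  h3:10  h4:3  h5:0  h6:0  h7:0  h8:0.
Shift Activity 3→2, Activity 4→2, Activity 5→5, Activity 6→5.
Schedule Activity 1@1, Activity 2@1, Activity 3@2, Activity 4@2, Activity 5@5, Activity 6@5: h1:4  h2:5  h3:5  h4:5  h5:5  h6:5  h7:5  h8:3 — peak 5.
Total tech-hours = 37 over 8 hours ⇒ peak ≥ ⌈37/8⌉ = 5, so 5 is optimal.

5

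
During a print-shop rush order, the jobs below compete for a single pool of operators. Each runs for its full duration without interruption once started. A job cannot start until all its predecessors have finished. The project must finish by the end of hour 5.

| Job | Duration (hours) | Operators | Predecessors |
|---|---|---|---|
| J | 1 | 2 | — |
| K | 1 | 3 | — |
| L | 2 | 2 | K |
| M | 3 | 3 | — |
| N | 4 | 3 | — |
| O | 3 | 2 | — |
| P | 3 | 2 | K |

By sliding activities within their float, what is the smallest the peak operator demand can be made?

10

Early-start (J@1, K@1, L@2, M@1, N@1, O@1, P@2) gives peak 13: h1:13  h2:12  h3:12  h4:5  h5:0.
Shift L→4, N→2.
Schedule J@1, K@1, L@4, M@1, N@2, O@1, P@2: h1:10  h2:10  h3:10  h4:7  h5:5 — peak 10.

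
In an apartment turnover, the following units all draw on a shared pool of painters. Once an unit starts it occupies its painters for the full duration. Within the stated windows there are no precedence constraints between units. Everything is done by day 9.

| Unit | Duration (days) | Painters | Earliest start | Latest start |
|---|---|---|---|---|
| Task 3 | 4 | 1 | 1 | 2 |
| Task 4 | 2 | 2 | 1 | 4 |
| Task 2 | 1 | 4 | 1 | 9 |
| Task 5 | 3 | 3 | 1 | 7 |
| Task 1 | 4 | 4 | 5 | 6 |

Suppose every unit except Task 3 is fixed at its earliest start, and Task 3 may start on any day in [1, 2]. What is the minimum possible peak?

Task 3@1: d1:10  d2:6  d3:4  d4:1  d5:4  d6:4  d7:4  d8:4  d9:0 → peak 10
Task 3@2: d1:9  d2:6  d3:4  d4:1  d5:5  d6:4  d7:4  d8:4  d9:0 → peak 9
Best is Task 3@2, peak 9.

9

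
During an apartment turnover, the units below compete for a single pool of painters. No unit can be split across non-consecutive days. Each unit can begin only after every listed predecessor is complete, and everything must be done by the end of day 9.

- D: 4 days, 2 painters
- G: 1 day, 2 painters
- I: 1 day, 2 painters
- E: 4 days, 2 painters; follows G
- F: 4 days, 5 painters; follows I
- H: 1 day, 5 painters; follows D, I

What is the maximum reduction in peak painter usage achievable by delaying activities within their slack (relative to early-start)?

5

Early-start peak: d1:6  d2:9  d3:9  d4:9  d5:12  d6:0  d7:0  d8:0  d9:0 ⇒ 12.
Leveled (D@1, G@1, I@1, E@2, F@5, H@9): d1:6  d2:4  d3:4  d4:4  d5:7  d6:5  d7:5  d8:5  d9:5 ⇒ 7.
Reduction 12 − 7 = 5.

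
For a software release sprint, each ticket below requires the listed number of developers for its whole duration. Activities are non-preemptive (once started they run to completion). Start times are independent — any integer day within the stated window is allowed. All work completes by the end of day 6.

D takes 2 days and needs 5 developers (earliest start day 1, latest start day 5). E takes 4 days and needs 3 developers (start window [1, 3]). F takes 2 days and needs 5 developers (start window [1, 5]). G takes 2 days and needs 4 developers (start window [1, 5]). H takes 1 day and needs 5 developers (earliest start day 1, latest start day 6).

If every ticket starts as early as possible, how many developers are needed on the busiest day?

22

Early-start schedule: D@1, E@1, F@1, G@1, H@1.
Load per day: day 1: 22, day 2: 17, day 3: 3, day 4: 3, day 5: 0, day 6: 0.
Peak is 22.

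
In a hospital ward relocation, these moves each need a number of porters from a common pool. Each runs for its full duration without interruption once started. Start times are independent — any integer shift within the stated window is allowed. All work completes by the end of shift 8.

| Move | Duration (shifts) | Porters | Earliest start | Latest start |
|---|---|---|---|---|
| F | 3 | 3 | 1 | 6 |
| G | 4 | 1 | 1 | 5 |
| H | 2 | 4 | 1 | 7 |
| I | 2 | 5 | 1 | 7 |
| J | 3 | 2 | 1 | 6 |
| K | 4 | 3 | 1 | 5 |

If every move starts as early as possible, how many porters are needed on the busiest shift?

Early-start schedule: F@1, G@1, H@1, I@1, J@1, K@1.
Load per shift: shift 1: 18, shift 2: 18, shift 3: 9, shift 4: 4, shift 5: 0, shift 6: 0, shift 7: 0, shift 8: 0.
Peak is 18.

18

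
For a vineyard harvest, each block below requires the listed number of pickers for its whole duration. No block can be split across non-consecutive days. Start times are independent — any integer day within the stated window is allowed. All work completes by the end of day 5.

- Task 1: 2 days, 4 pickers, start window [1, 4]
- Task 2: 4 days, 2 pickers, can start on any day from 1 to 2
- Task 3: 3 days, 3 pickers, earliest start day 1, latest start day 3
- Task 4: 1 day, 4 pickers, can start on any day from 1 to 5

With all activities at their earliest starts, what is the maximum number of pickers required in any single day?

13

Early-start schedule: Task 1@1, Task 2@1, Task 3@1, Task 4@1.
Load per day: day 1: 13, day 2: 9, day 3: 5, day 4: 2, day 5: 0.
Peak is 13.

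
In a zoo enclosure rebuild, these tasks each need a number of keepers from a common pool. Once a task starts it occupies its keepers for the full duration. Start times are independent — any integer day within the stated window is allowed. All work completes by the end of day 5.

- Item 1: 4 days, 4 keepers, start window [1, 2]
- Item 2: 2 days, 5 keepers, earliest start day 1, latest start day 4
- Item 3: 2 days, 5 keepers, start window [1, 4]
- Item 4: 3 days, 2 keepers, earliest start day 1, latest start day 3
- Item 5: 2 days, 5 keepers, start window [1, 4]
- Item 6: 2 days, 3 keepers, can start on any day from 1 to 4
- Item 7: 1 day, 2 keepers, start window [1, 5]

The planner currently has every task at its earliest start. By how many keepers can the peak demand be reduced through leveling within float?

12

Early-start peak: d1:26  d2:24  d3:6  d4:4  d5:0 ⇒ 26.
Leveled (Item 1@1, Item 2@1, Item 3@1, Item 4@3, Item 5@3, Item 6@3, Item 7@5): d1:14  d2:14  d3:14  d4:14  d5:4 ⇒ 14.
Reduction 26 − 14 = 12.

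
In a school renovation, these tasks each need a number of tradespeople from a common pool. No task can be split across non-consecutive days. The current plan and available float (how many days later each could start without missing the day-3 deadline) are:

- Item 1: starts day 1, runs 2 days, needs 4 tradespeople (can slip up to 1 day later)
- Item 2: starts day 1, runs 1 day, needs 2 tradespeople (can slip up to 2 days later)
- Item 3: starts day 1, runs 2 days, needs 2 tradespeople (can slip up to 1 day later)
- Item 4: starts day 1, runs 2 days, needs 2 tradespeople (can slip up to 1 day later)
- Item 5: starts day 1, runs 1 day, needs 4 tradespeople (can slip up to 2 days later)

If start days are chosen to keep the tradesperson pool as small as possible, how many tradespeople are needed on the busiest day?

8

Early-start (Item 1@1, Item 2@1, Item 3@1, Item 4@1, Item 5@1) gives peak 14: d1:14  d2:8  d3:0.
Shift Item 4→2, Item 5→3.
Schedule Item 1@1, Item 2@1, Item 3@1, Item 4@2, Item 5@3: d1:8  d2:8  d3:6 — peak 8.
Total tradesperson-days = 22 over 3 days ⇒ peak ≥ ⌈22/3⌉ = 8, so 8 is optimal.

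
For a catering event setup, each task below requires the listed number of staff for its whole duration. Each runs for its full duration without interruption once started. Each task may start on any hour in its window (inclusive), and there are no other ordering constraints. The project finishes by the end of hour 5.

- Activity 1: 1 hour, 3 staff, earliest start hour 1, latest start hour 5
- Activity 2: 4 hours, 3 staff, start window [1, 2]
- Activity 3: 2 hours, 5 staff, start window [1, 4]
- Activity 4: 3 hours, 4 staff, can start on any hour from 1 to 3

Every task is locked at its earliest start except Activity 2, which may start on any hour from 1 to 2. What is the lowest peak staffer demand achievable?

12

Activity 2@1: h1:15  h2:12  h3:7  h4:3  h5:0 → peak 15
Activity 2@2: h1:12  h2:12  h3:7  h4:3  h5:3 → peak 12
Best is Activity 2@2, peak 12.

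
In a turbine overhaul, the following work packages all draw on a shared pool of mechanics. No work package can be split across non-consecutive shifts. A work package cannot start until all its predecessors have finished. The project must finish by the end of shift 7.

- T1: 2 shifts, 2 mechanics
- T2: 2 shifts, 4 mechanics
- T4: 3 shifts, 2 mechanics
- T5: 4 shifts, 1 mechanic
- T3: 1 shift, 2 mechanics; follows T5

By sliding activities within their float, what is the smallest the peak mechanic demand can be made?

4

Early-start (T1@1, T2@1, T4@1, T5@1, T3@5) gives peak 9: s1:9  s2:9  s3:3  s4:1  s5:2  s6:0  s7:0.
Shift T2→6, T4→3.
Schedule T1@1, T2@6, T4@3, T5@1, T3@5: s1:3  s2:3  s3:3  s4:3  s5:4  s6:4  s7:4 — peak 4.
Total mechanic-shifts = 24 over 7 shifts ⇒ peak ≥ ⌈24/7⌉ = 4, so 4 is optimal.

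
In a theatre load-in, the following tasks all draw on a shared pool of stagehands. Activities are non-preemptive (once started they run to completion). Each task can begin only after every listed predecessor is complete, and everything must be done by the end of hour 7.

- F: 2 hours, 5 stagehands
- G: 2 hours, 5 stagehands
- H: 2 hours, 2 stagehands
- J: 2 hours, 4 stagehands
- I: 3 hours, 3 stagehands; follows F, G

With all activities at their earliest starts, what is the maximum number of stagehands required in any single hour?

Early-start schedule: F@1, G@1, H@1, J@1, I@3.
Load per hour: hour 1: 16, hour 2: 16, hour 3: 3, hour 4: 3, hour 5: 3, hour 6: 0, hour 7: 0.
Peak is 16.

16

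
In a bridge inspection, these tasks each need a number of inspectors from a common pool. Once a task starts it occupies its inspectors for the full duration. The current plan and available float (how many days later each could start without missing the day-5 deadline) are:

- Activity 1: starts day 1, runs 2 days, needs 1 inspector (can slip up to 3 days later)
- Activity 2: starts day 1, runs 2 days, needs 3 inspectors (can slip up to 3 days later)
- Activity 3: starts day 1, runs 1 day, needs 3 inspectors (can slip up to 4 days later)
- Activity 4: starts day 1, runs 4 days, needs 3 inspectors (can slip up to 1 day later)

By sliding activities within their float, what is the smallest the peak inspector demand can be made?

6

Early-start (Activity 1@1, Activity 2@1, Activity 3@1, Activity 4@1) gives peak 10: d1:10  d2:7  d3:3  d4:3  d5:0.
Shift Activity 2→3, Activity 4→2.
Schedule Activity 1@1, Activity 2@3, Activity 3@1, Activity 4@2: d1:4  d2:4  d3:6  d4:6  d5:3 — peak 6.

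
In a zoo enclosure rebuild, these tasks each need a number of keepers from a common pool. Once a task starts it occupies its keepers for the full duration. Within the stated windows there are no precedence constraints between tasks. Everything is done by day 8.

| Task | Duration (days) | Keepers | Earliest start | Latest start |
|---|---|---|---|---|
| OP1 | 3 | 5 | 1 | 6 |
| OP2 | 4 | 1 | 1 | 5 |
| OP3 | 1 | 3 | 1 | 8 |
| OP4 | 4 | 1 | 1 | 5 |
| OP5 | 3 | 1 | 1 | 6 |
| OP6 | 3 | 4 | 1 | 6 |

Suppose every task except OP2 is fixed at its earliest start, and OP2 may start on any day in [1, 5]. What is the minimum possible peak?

14

OP2@1: d1:15  d2:12  d3:12  d4:2  d5:0  d6:0  d7:0  d8:0 → peak 15
OP2@2: d1:14  d2:12  d3:12  d4:2  d5:1  d6:0  d7:0  d8:0 → peak 14
OP2@3: d1:14  d2:11  d3:12  d4:2  d5:1  d6:1  d7:0  d8:0 → peak 14
OP2@4: d1:14  d2:11  d3:11  d4:2  d5:1  d6:1  d7:1  d8:0 → peak 14
OP2@5: d1:14  d2:11  d3:11  d4:1  d5:1  d6:1  d7:1  d8:1 → peak 14
Best is OP2@2, peak 14.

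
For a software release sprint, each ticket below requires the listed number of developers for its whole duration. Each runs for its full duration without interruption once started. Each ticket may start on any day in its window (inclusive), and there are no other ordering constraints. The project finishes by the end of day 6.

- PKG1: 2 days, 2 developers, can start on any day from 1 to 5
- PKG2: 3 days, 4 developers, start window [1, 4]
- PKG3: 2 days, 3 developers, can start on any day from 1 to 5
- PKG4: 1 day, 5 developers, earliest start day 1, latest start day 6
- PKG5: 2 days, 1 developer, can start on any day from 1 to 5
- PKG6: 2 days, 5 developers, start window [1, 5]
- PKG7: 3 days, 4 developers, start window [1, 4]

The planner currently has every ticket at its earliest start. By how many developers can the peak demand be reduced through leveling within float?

15

Early-start peak: d1:24  d2:19  d3:8  d4:0  d5:0  d6:0 ⇒ 24.
Leveled (PKG1@1, PKG2@2, PKG3@2, PKG4@1, PKG5@3, PKG6@5, PKG7@4): d1:7  d2:9  d3:8  d4:9  d5:9  d6:9 ⇒ 9.
Reduction 24 − 9 = 15.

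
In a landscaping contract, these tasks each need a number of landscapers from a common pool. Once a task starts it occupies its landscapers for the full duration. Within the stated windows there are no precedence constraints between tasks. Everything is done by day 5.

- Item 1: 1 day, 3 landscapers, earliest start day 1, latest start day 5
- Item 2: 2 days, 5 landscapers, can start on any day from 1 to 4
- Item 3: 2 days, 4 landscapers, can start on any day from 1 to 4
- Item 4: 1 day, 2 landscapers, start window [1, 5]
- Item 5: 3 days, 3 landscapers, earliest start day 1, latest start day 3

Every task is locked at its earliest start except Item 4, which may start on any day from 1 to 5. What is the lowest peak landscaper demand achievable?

15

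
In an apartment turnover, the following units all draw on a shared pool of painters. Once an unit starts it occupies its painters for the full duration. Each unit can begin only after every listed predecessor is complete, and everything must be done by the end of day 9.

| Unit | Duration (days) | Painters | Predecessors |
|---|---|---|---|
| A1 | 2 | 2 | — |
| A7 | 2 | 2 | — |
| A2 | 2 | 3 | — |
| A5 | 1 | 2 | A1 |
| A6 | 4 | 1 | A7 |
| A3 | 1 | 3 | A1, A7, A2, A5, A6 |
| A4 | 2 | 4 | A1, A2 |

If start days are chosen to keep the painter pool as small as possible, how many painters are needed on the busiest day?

Early-start (A1@1, A7@1, A2@1, A5@3, A6@3, A3@7, A4@3) gives peak 7: d1:7  d2:7  d3:7  d4:5  d5:1  d6:1  d7:3  d8:0  d9:0.
Shift A2→3, A5→5, A4→8.
Schedule A1@1, A7@1, A2@3, A5@5, A6@3, A3@7, A4@8: d1:4  d2:4  d3:4  d4:4  d5:3  d6:1  d7:3  d8:4  d9:4 — peak 4.
Total painter-days = 31 over 9 days ⇒ peak ≥ ⌈31/9⌉ = 4, so 4 is optimal.

4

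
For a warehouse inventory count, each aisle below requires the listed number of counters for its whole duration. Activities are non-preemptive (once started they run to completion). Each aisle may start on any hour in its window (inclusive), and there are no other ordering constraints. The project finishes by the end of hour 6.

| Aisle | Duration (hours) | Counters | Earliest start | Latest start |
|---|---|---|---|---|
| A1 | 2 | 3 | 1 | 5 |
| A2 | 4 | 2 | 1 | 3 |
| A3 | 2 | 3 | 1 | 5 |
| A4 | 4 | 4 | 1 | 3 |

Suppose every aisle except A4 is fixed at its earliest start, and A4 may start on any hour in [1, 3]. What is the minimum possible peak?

A4@1: h1:12  h2:12  h3:6  h4:6  h5:0  h6:0 → peak 12
A4@2: h1:8  h2:12  h3:6  h4:6  h5:4  h6:0 → peak 12
A4@3: h1:8  h2:8  h3:6  h4:6  h5:4  h6:4 → peak 8
Best is A4@3, peak 8.

8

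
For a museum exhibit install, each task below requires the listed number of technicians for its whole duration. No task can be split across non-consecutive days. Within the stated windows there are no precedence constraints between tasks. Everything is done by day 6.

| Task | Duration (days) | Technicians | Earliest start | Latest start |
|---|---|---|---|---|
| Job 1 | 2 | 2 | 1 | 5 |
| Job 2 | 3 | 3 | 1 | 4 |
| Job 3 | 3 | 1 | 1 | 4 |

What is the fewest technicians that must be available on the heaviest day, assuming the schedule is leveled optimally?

3

Early-start (Job 1@1, Job 2@1, Job 3@1) gives peak 6: d1:6  d2:6  d3:4  d4:0  d5:0  d6:0.
Shift Job 2→4.
Schedule Job 1@1, Job 2@4, Job 3@1: d1:3  d2:3  d3:1  d4:3  d5:3  d6:3 — peak 3.
Total technician-days = 16 over 6 days ⇒ peak ≥ ⌈16/6⌉ = 3, so 3 is optimal.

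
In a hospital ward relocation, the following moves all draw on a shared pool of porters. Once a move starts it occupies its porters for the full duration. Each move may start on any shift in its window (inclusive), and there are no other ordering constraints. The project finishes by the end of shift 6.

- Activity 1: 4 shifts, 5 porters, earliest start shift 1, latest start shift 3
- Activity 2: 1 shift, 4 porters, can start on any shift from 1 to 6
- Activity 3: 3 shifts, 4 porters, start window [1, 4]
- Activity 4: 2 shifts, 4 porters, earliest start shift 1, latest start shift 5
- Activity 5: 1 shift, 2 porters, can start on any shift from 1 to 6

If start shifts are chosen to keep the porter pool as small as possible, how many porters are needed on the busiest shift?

9

Early-start (Activity 1@1, Activity 2@1, Activity 3@1, Activity 4@1, Activity 5@1) gives peak 19: s1:19  s2:13  s3:9  s4:5  s5:0  s6:0.
Shift Activity 3→2, Activity 4→5, Activity 5→5.
Schedule Activity 1@1, Activity 2@1, Activity 3@2, Activity 4@5, Activity 5@5: s1:9  s2:9  s3:9  s4:9  s5:6  s6:4 — peak 9.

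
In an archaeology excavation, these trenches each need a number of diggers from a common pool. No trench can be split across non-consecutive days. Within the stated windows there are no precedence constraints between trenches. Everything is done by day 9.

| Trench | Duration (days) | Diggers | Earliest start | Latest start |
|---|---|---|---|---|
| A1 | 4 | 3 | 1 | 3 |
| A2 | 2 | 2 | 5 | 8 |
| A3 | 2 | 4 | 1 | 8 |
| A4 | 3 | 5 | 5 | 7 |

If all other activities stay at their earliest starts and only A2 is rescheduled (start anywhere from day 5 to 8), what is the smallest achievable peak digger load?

7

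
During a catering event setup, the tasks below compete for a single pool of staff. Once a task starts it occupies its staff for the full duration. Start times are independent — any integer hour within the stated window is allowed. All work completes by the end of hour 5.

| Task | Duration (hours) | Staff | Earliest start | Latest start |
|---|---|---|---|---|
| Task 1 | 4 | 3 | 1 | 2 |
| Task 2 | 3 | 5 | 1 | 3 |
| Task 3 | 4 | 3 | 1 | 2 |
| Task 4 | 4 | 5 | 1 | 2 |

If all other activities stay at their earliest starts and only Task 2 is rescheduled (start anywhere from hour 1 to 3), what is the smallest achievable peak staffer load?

16

Task 2@1: h1:16  h2:16  h3:16  h4:11  h5:0 → peak 16
Task 2@2: h1:11  h2:16  h3:16  h4:16  h5:0 → peak 16
Task 2@3: h1:11  h2:11  h3:16  h4:16  h5:5 → peak 16
Best is Task 2@1, peak 16.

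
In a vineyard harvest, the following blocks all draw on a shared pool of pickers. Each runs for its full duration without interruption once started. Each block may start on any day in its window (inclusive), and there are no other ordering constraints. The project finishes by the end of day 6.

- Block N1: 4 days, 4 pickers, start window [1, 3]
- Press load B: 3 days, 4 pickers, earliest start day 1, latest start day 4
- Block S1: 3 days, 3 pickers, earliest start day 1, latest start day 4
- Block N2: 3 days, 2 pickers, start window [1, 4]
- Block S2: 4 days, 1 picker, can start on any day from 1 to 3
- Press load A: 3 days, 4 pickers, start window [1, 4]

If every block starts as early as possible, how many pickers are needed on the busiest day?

Early-start schedule: Block N1@1, Press load B@1, Block S1@1, Block N2@1, Block S2@1, Press load A@1.
Load per day: day 1: 18, day 2: 18, day 3: 18, day 4: 5, day 5: 0, day 6: 0.
Peak is 18.

18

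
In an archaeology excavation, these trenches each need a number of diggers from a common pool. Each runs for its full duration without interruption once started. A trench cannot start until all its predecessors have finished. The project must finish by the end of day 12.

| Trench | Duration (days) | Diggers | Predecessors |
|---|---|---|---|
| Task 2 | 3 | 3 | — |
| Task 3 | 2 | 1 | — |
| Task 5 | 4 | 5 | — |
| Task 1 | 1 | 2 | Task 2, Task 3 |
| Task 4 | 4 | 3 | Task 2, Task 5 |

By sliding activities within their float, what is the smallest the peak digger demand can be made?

Early-start (Task 2@1, Task 3@1, Task 5@1, Task 1@4, Task 4@5) gives peak 9: d1:9  d2:9  d3:8  d4:7  d5:3  d6:3  d7:3  d8:3  d9:0  d10:0  d11:0  d12:0.
Shift Task 5→4, Task 1→8, Task 4→8.
Schedule Task 2@1, Task 3@1, Task 5@4, Task 1@8, Task 4@8: d1:4  d2:4  d3:3  d4:5  d5:5  d6:5  d7:5  d8:5  d9:3  d10:3  d11:3  d12:0 — peak 5.

5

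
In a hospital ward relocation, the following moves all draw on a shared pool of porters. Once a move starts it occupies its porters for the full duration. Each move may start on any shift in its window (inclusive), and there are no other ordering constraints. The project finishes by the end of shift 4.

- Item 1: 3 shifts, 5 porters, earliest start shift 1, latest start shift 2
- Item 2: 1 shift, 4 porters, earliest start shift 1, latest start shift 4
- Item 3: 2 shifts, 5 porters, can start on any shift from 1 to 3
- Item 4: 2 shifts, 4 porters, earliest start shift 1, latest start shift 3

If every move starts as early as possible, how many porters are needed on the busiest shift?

18

Early-start schedule: Item 1@1, Item 2@1, Item 3@1, Item 4@1.
Load per shift: shift 1: 18, shift 2: 14, shift 3: 5, shift 4: 0.
Peak is 18.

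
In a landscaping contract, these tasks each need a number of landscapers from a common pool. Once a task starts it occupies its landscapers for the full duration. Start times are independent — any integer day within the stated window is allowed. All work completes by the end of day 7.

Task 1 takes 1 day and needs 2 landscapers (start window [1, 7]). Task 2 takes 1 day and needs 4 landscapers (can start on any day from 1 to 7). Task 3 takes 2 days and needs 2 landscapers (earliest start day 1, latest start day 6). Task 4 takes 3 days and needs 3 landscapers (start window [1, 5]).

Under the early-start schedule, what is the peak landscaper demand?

11

Early-start schedule: Task 1@1, Task 2@1, Task 3@1, Task 4@1.
Load per day: day 1: 11, day 2: 5, day 3: 3, day 4: 0, day 5: 0, day 6: 0, day 7: 0.
Peak is 11.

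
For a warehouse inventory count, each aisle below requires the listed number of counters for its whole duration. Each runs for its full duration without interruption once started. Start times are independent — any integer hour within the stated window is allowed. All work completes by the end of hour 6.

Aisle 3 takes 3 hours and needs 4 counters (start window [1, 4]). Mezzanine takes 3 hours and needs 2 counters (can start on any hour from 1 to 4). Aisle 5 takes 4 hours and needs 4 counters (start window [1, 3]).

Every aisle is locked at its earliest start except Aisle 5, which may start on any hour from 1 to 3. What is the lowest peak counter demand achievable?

Aisle 5@1: h1:10  h2:10  h3:10  h4:4  h5:0  h6:0 → peak 10
Aisle 5@2: h1:6  h2:10  h3:10  h4:4  h5:4  h6:0 → peak 10
Aisle 5@3: h1:6  h2:6  h3:10  h4:4  h5:4  h6:4 → peak 10
Best is Aisle 5@1, peak 10.

10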